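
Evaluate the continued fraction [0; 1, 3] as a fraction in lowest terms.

Fold from the inside: start with 3/1.
  1 + 1/3 = 4/3
  0 + 3/4 = 3/4

3/4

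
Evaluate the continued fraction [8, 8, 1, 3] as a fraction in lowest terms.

284/35

Using pₖ = aₖpₖ₋₁ + pₖ₋₂ and qₖ = aₖqₖ₋₁ + qₖ₋₂:
  k=0: a=8, p=8, q=1
  k=1: a=8, p=65, q=8
  k=2: a=1, p=73, q=9
  k=3: a=3, p=284, q=35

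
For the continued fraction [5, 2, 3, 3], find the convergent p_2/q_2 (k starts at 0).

Using pₖ = aₖpₖ₋₁ + pₖ₋₂, qₖ = aₖqₖ₋₁ + qₖ₋₂ (with p₋₁=1, p₋₂=0, q₋₁=0, q₋₂=1):
  k=0: a=5, p=5, q=1
  k=1: a=2, p=11, q=2
  k=2: a=3, p=38, q=7

38/7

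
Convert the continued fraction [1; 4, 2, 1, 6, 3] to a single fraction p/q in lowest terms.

Fold from the inside: start with 3/1.
  6 + 1/3 = 19/3
  1 + 3/19 = 22/19
  2 + 19/22 = 63/22
  4 + 22/63 = 274/63
  1 + 63/274 = 337/274

337/274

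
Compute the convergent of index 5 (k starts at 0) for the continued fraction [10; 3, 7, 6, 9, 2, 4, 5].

Using pₖ = aₖpₖ₋₁ + pₖ₋₂, qₖ = aₖqₖ₋₁ + qₖ₋₂ (with p₋₁=1, p₋₂=0, q₋₁=0, q₋₂=1):
  k=0: a=10, p=10, q=1
  k=1: a=3, p=31, q=3
  k=2: a=7, p=227, q=22
  k=3: a=6, p=1393, q=135
  k=4: a=9, p=12764, q=1237
  k=5: a=2, p=26921, q=2609

26921/2609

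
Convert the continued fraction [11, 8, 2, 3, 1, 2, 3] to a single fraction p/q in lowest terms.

7883/709

Fold from the inside: start with 3/1.
  2 + 1/3 = 7/3
  1 + 3/7 = 10/7
  3 + 7/10 = 37/10
  2 + 10/37 = 84/37
  8 + 37/84 = 709/84
  11 + 84/709 = 7883/709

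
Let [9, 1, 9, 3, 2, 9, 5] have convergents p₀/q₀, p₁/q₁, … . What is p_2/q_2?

99/10

Using pₖ = aₖpₖ₋₁ + pₖ₋₂, qₖ = aₖqₖ₋₁ + qₖ₋₂ (with p₋₁=1, p₋₂=0, q₋₁=0, q₋₂=1):
  k=0: a=9, p=9, q=1
  k=1: a=1, p=10, q=1
  k=2: a=9, p=99, q=10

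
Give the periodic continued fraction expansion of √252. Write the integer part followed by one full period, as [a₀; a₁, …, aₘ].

[15; 1, 6, 1, 30]

a₀ = ⌊√252⌋ = 15.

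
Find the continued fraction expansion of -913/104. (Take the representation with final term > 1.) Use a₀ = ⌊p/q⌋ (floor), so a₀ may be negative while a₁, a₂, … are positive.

[-9; 4, 1, 1, 11]

-913 = -9*104 + 23
104 = 4*23 + 12
23 = 1*12 + 11
12 = 1*11 + 1
11 = 11*1 + 0  (stop)
So -913/104 = [-9; 4, 1, 1, 11].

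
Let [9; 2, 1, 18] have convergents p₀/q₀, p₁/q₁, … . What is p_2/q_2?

Using pₖ = aₖpₖ₋₁ + pₖ₋₂, qₖ = aₖqₖ₋₁ + qₖ₋₂ (with p₋₁=1, p₋₂=0, q₋₁=0, q₋₂=1):
  k=0: a=9, p=9, q=1
  k=1: a=2, p=19, q=2
  k=2: a=1, p=28, q=3

28/3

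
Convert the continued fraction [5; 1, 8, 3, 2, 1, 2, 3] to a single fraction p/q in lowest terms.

4985/846

Using pₖ = aₖpₖ₋₁ + pₖ₋₂ and qₖ = aₖqₖ₋₁ + qₖ₋₂:
  k=0: a=5, p=5, q=1
  k=1: a=1, p=6, q=1
  k=2: a=8, p=53, q=9
  k=3: a=3, p=165, q=28
  k=4: a=2, p=383, q=65
  k=5: a=1, p=548, q=93
  k=6: a=2, p=1479, q=251
  k=7: a=3, p=4985, q=846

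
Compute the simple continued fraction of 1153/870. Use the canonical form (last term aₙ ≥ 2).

1153 = 1×870 + 283
870 = 3×283 + 21
283 = 13×21 + 10
21 = 2×10 + 1
10 = 10×1 + 0  (stop)
So 1153/870 = [1; 3, 13, 2, 10].

[1; 3, 13, 2, 10]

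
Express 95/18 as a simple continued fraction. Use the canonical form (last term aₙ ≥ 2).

[5; 3, 1, 1, 2]

95 = 5×18 + 5
18 = 3×5 + 3
5 = 1×3 + 2
3 = 1×2 + 1
2 = 2×1 + 0  (stop)
So 95/18 = [5; 3, 1, 1, 2].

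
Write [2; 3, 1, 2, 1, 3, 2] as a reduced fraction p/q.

Fold from the inside: start with 2/1.
  3 + 1/2 = 7/2
  1 + 2/7 = 9/7
  2 + 7/9 = 25/9
  1 + 9/25 = 34/25
  3 + 25/34 = 127/34
  2 + 34/127 = 288/127

288/127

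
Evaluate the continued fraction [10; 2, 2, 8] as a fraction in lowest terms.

Fold from the inside: start with 8/1.
  2 + 1/8 = 17/8
  2 + 8/17 = 42/17
  10 + 17/42 = 437/42

437/42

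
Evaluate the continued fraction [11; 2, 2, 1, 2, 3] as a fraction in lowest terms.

Using pₖ = aₖpₖ₋₁ + pₖ₋₂ and qₖ = aₖqₖ₋₁ + qₖ₋₂:
  k=0: a=11, p=11, q=1
  k=1: a=2, p=23, q=2
  k=2: a=2, p=57, q=5
  k=3: a=1, p=80, q=7
  k=4: a=2, p=217, q=19
  k=5: a=3, p=731, q=64

731/64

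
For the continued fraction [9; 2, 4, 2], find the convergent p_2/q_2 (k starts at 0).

85/9

Using pₖ = aₖpₖ₋₁ + pₖ₋₂, qₖ = aₖqₖ₋₁ + qₖ₋₂ (with p₋₁=1, p₋₂=0, q₋₁=0, q₋₂=1):
  k=0: a=9, p=9, q=1
  k=1: a=2, p=19, q=2
  k=2: a=4, p=85, q=9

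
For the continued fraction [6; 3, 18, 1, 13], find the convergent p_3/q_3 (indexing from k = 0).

Using pₖ = aₖpₖ₋₁ + pₖ₋₂, qₖ = aₖqₖ₋₁ + qₖ₋₂ (with p₋₁=1, p₋₂=0, q₋₁=0, q₋₂=1):
  k=0: a=6, p=6, q=1
  k=1: a=3, p=19, q=3
  k=2: a=18, p=348, q=55
  k=3: a=1, p=367, q=58

367/58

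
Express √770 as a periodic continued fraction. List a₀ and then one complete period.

a₀ = ⌊√770⌋ = 27.
With m₀=0, d₀=1 and mₖ₊₁ = dₖaₖ − mₖ, dₖ₊₁ = (n − mₖ₊₁²)/dₖ, aₖ₊₁ = ⌊(a₀+mₖ₊₁)/dₖ₊₁⌋:
  k=1: m=27, d=41, a=1
  k=2: m=14, d=14, a=2
  k=3: m=14, d=41, a=1
  k=4: m=27, d=1, a=54
d=1 and a=2a₀=54 at k=4, so the next step gives (m, d) = (27, 41) again — its k=1 value — and the period has length 4.

[27; 1, 2, 1, 54]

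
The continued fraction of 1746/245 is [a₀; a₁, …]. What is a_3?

9

1746 = 7·245 + 31   →  a_0 = 7
245 = 7·31 + 28   →  a_1 = 7
31 = 1·28 + 3   →  a_2 = 1
28 = 9·3 + 1   →  a_3 = 9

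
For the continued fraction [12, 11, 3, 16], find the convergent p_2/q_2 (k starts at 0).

Using pₖ = aₖpₖ₋₁ + pₖ₋₂, qₖ = aₖqₖ₋₁ + qₖ₋₂ (with p₋₁=1, p₋₂=0, q₋₁=0, q₋₂=1):
  k=0: a=12, p=12, q=1
  k=1: a=11, p=133, q=11
  k=2: a=3, p=411, q=34

411/34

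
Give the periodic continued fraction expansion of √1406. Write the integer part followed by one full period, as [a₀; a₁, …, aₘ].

a₀ = ⌊√1406⌋ = 37.
With m₀=0, d₀=1 and mₖ₊₁ = dₖaₖ − mₖ, dₖ₊₁ = (n − mₖ₊₁²)/dₖ, aₖ₊₁ = ⌊(a₀+mₖ₊₁)/dₖ₊₁⌋:
  k=1: m=37, d=37, a=2
  k=2: m=37, d=1, a=74
d=1 and a=2a₀=74 at k=2, so the next step gives (m, d) = (37, 37) again — its k=1 value — and the period has length 2.

[37; 2, 74]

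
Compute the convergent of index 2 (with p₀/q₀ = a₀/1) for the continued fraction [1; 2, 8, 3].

25/17

Using pₖ = aₖpₖ₋₁ + pₖ₋₂, qₖ = aₖqₖ₋₁ + qₖ₋₂ (with p₋₁=1, p₋₂=0, q₋₁=0, q₋₂=1):
  k=0: a=1, p=1, q=1
  k=1: a=2, p=3, q=2
  k=2: a=8, p=25, q=17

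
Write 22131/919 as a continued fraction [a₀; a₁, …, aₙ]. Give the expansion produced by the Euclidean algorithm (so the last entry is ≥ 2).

22131 = 24·919 + 75
919 = 12·75 + 19
75 = 3·19 + 18
19 = 1·18 + 1
18 = 18·1 + 0  (stop)
So 22131/919 = [24; 12, 3, 1, 18].

[24; 12, 3, 1, 18]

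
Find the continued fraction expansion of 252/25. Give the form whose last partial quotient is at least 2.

[10; 12, 2]

252 = 10·25 + 2
25 = 12·2 + 1
2 = 2·1 + 0  (stop)
So 252/25 = [10; 12, 2].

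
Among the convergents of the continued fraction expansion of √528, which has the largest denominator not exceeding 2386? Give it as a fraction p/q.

48599/2115

√528 = [22; 1, 44, …] (period length 2).
Convergents:
  p_0/q_0 = 22/1
  p_1/q_1 = 23/1
  p_2/q_2 = 1034/45
  p_3/q_3 = 1057/46
  p_4/q_4 = 47542/2069
  p_5/q_5 = 48599/2115
  p_6/q_6 = 2185898/95129
q_5 = 2115 ≤ 2386 < 95129 = q_6, so the answer is 48599/2115.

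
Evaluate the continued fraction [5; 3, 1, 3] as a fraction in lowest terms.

Fold from the inside: start with 3/1.
  1 + 1/3 = 4/3
  3 + 3/4 = 15/4
  5 + 4/15 = 79/15

79/15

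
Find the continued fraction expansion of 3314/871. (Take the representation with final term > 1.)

[3; 1, 4, 8, 10, 2]

3314 = 3·871 + 701
871 = 1·701 + 170
701 = 4·170 + 21
170 = 8·21 + 2
21 = 10·2 + 1
2 = 2·1 + 0  (stop)
So 3314/871 = [3; 1, 4, 8, 10, 2].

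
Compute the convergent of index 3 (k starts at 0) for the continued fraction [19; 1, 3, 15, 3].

Using pₖ = aₖpₖ₋₁ + pₖ₋₂, qₖ = aₖqₖ₋₁ + qₖ₋₂ (with p₋₁=1, p₋₂=0, q₋₁=0, q₋₂=1):
  k=0: a=19, p=19, q=1
  k=1: a=1, p=20, q=1
  k=2: a=3, p=79, q=4
  k=3: a=15, p=1205, q=61

1205/61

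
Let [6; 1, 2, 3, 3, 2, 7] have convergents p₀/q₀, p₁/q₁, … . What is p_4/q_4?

221/33

Using pₖ = aₖpₖ₋₁ + pₖ₋₂, qₖ = aₖqₖ₋₁ + qₖ₋₂ (with p₋₁=1, p₋₂=0, q₋₁=0, q₋₂=1):
  k=0: a=6, p=6, q=1
  k=1: a=1, p=7, q=1
  k=2: a=2, p=20, q=3
  k=3: a=3, p=67, q=10
  k=4: a=3, p=221, q=33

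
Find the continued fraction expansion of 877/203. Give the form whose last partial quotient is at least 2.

877 = 4·203 + 65
203 = 3·65 + 8
65 = 8·8 + 1
8 = 8·1 + 0  (stop)
So 877/203 = [4; 3, 8, 8].

[4; 3, 8, 8]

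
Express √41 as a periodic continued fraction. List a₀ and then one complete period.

[6; 2, 2, 12]

a₀ = ⌊√41⌋ = 6.
With m₀=0, d₀=1 and mₖ₊₁ = dₖaₖ − mₖ, dₖ₊₁ = (n − mₖ₊₁²)/dₖ, aₖ₊₁ = ⌊(a₀+mₖ₊₁)/dₖ₊₁⌋:
  k=1: m=6, d=5, a=2
  k=2: m=4, d=5, a=2
  k=3: m=6, d=1, a=12
d=1 and a=2a₀=12 at k=3, so the next step gives (m, d) = (6, 5) again — its k=1 value — and the period has length 3.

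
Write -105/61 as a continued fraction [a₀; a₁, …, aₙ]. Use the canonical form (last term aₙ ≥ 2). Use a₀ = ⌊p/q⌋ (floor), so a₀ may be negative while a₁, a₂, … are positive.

[-2; 3, 1, 1, 2, 3]

-105 = -2*61 + 17
61 = 3*17 + 10
17 = 1*10 + 7
10 = 1*7 + 3
7 = 2*3 + 1
3 = 3*1 + 0  (stop)
So -105/61 = [-2; 3, 1, 1, 2, 3].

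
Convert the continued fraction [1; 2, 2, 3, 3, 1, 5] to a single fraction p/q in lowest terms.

Fold from the inside: start with 5/1.
  1 + 1/5 = 6/5
  3 + 5/6 = 23/6
  3 + 6/23 = 75/23
  2 + 23/75 = 173/75
  2 + 75/173 = 421/173
  1 + 173/421 = 594/421

594/421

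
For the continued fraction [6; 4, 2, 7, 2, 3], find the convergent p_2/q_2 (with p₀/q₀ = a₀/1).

56/9

Using pₖ = aₖpₖ₋₁ + pₖ₋₂, qₖ = aₖqₖ₋₁ + qₖ₋₂ (with p₋₁=1, p₋₂=0, q₋₁=0, q₋₂=1):
  k=0: a=6, p=6, q=1
  k=1: a=4, p=25, q=4
  k=2: a=2, p=56, q=9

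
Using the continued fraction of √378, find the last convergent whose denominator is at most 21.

175/9

√378 = [19; 2, 3, 1, 4, 1, 3, 2, 38, …] (period length 8).
Convergents:
  p_0/q_0 = 19/1
  p_1/q_1 = 39/2
  p_2/q_2 = 136/7
  p_3/q_3 = 175/9
  p_4/q_4 = 836/43
q_3 = 9 ≤ 21 < 43 = q_4, so the answer is 175/9.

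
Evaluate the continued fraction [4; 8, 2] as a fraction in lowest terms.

Using pₖ = aₖpₖ₋₁ + pₖ₋₂ and qₖ = aₖqₖ₋₁ + qₖ₋₂:
  k=0: a=4, p=4, q=1
  k=1: a=8, p=33, q=8
  k=2: a=2, p=70, q=17

70/17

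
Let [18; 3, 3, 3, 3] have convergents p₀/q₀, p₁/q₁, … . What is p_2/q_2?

183/10

Using pₖ = aₖpₖ₋₁ + pₖ₋₂, qₖ = aₖqₖ₋₁ + qₖ₋₂ (with p₋₁=1, p₋₂=0, q₋₁=0, q₋₂=1):
  k=0: a=18, p=18, q=1
  k=1: a=3, p=55, q=3
  k=2: a=3, p=183, q=10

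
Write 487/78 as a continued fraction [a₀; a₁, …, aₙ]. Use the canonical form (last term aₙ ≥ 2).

487 = 6×78 + 19
78 = 4×19 + 2
19 = 9×2 + 1
2 = 2×1 + 0  (stop)
So 487/78 = [6; 4, 9, 2].

[6; 4, 9, 2]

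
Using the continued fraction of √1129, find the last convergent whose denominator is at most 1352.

33903/1009

√1129 = [33; 1, 1, 1, 1, 66, …] (period length 5).
Convergents:
  p_0/q_0 = 33/1
  p_1/q_1 = 34/1
  p_2/q_2 = 67/2
  p_3/q_3 = 101/3
  p_4/q_4 = 168/5
  p_5/q_5 = 11189/333
  p_6/q_6 = 11357/338
  p_7/q_7 = 22546/671
  p_8/q_8 = 33903/1009
  p_9/q_9 = 56449/1680
q_8 = 1009 ≤ 1352 < 1680 = q_9, so the answer is 33903/1009.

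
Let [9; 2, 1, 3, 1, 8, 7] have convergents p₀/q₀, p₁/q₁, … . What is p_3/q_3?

103/11

Using pₖ = aₖpₖ₋₁ + pₖ₋₂, qₖ = aₖqₖ₋₁ + qₖ₋₂ (with p₋₁=1, p₋₂=0, q₋₁=0, q₋₂=1):
  k=0: a=9, p=9, q=1
  k=1: a=2, p=19, q=2
  k=2: a=1, p=28, q=3
  k=3: a=3, p=103, q=11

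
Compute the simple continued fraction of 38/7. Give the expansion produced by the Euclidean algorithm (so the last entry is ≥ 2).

[5; 2, 3]

38 = 5*7 + 3
7 = 2*3 + 1
3 = 3*1 + 0  (stop)
So 38/7 = [5; 2, 3].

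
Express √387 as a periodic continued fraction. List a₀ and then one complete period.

a₀ = ⌊√387⌋ = 19.
With m₀=0, d₀=1 and mₖ₊₁ = dₖaₖ − mₖ, dₖ₊₁ = (n − mₖ₊₁²)/dₖ, aₖ₊₁ = ⌊(a₀+mₖ₊₁)/dₖ₊₁⌋:
  k=1: m=19, d=26, a=1
  k=2: m=7, d=13, a=2
  k=3: m=19, d=2, a=19
  k=4: m=19, d=13, a=2
  k=5: m=7, d=26, a=1
  k=6: m=19, d=1, a=38
d=1 and a=2a₀=38 at k=6, so the next step gives (m, d) = (19, 26) again — its k=1 value — and the period has length 6.

[19; 1, 2, 19, 2, 1, 38]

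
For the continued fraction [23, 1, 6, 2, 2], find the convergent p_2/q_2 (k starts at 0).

167/7

Using pₖ = aₖpₖ₋₁ + pₖ₋₂, qₖ = aₖqₖ₋₁ + qₖ₋₂ (with p₋₁=1, p₋₂=0, q₋₁=0, q₋₂=1):
  k=0: a=23, p=23, q=1
  k=1: a=1, p=24, q=1
  k=2: a=6, p=167, q=7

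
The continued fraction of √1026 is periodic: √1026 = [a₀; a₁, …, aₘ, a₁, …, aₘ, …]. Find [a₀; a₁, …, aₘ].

a₀ = ⌊√1026⌋ = 32.
With m₀=0, d₀=1 and mₖ₊₁ = dₖaₖ − mₖ, dₖ₊₁ = (n − mₖ₊₁²)/dₖ, aₖ₊₁ = ⌊(a₀+mₖ₊₁)/dₖ₊₁⌋:
  k=1: m=32, d=2, a=32
  k=2: m=32, d=1, a=64
d=1 and a=2a₀=64 at k=2, so the next step gives (m, d) = (32, 2) again — its k=1 value — and the period has length 2.

[32; 32, 64]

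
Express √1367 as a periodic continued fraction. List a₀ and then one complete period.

[36; 1, 35, 1, 72]

a₀ = ⌊√1367⌋ = 36.
With m₀=0, d₀=1 and mₖ₊₁ = dₖaₖ − mₖ, dₖ₊₁ = (n − mₖ₊₁²)/dₖ, aₖ₊₁ = ⌊(a₀+mₖ₊₁)/dₖ₊₁⌋:
  k=1: m=36, d=71, a=1
  k=2: m=35, d=2, a=35
  k=3: m=35, d=71, a=1
  k=4: m=36, d=1, a=72
d=1 and a=2a₀=72 at k=4, so the next step gives (m, d) = (36, 71) again — its k=1 value — and the period has length 4.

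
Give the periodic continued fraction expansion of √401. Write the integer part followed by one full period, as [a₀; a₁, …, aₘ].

a₀ = ⌊√401⌋ = 20.
With m₀=0, d₀=1 and mₖ₊₁ = dₖaₖ − mₖ, dₖ₊₁ = (n − mₖ₊₁²)/dₖ, aₖ₊₁ = ⌊(a₀+mₖ₊₁)/dₖ₊₁⌋:
  k=1: m=20, d=1, a=40
d=1 and a=2a₀=40 at k=1, so the next step gives (m, d) = (20, 1) again — its k=1 value — and the period has length 1.

[20; 40]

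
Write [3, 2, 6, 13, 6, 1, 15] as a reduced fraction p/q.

Fold from the inside: start with 15/1.
  1 + 1/15 = 16/15
  6 + 15/16 = 111/16
  13 + 16/111 = 1459/111
  6 + 111/1459 = 8865/1459
  2 + 1459/8865 = 19189/8865
  3 + 8865/19189 = 66432/19189

66432/19189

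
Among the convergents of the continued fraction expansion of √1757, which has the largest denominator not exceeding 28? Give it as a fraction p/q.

√1757 = [41; 1, 10, 1, 82, …] (period length 4).
Convergents:
  p_0/q_0 = 41/1
  p_1/q_1 = 42/1
  p_2/q_2 = 461/11
  p_3/q_3 = 503/12
  p_4/q_4 = 41707/995
q_3 = 12 ≤ 28 < 995 = q_4, so the answer is 503/12.

503/12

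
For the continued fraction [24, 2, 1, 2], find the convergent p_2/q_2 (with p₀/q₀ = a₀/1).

73/3

Using pₖ = aₖpₖ₋₁ + pₖ₋₂, qₖ = aₖqₖ₋₁ + qₖ₋₂ (with p₋₁=1, p₋₂=0, q₋₁=0, q₋₂=1):
  k=0: a=24, p=24, q=1
  k=1: a=2, p=49, q=2
  k=2: a=1, p=73, q=3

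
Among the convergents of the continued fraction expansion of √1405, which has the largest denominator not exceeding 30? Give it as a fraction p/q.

1087/29

√1405 = [37; 2, 14, 2, 74, …] (period length 4).
Convergents:
  p_0/q_0 = 37/1
  p_1/q_1 = 75/2
  p_2/q_2 = 1087/29
  p_3/q_3 = 2249/60
q_2 = 29 ≤ 30 < 60 = q_3, so the answer is 1087/29.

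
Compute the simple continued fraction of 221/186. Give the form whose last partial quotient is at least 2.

[1; 5, 3, 5, 2]

221 = 1×186 + 35
186 = 5×35 + 11
35 = 3×11 + 2
11 = 5×2 + 1
2 = 2×1 + 0  (stop)
So 221/186 = [1; 5, 3, 5, 2].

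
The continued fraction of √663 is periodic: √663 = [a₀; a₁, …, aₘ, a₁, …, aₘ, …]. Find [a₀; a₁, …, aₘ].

a₀ = ⌊√663⌋ = 25.
With m₀=0, d₀=1 and mₖ₊₁ = dₖaₖ − mₖ, dₖ₊₁ = (n − mₖ₊₁²)/dₖ, aₖ₊₁ = ⌊(a₀+mₖ₊₁)/dₖ₊₁⌋:
  k=1: m=25, d=38, a=1
  k=2: m=13, d=13, a=2
  k=3: m=13, d=38, a=1
  k=4: m=25, d=1, a=50
d=1 and a=2a₀=50 at k=4, so the next step gives (m, d) = (25, 38) again — its k=1 value — and the period has length 4.

[25; 1, 2, 1, 50]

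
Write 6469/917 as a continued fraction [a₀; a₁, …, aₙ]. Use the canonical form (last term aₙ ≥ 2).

[7; 18, 2, 1, 16]

6469 = 7*917 + 50
917 = 18*50 + 17
50 = 2*17 + 16
17 = 1*16 + 1
16 = 16*1 + 0  (stop)
So 6469/917 = [7; 18, 2, 1, 16].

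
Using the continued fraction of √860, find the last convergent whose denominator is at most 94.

√860 = [29; 3, 14, 3, 58, …] (period length 4).
Convergents:
  p_0/q_0 = 29/1
  p_1/q_1 = 88/3
  p_2/q_2 = 1261/43
  p_3/q_3 = 3871/132
q_2 = 43 ≤ 94 < 132 = q_3, so the answer is 1261/43.

1261/43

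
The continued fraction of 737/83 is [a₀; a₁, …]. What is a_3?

3

737 = 8·83 + 73   →  a_0 = 8
83 = 1·73 + 10   →  a_1 = 1
73 = 7·10 + 3   →  a_2 = 7
10 = 3·3 + 1   →  a_3 = 3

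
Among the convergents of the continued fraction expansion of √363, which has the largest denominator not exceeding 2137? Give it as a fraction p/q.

13775/723

√363 = [19; 19, 38, …] (period length 2).
Convergents:
  p_0/q_0 = 19/1
  p_1/q_1 = 362/19
  p_2/q_2 = 13775/723
  p_3/q_3 = 262087/13756
q_2 = 723 ≤ 2137 < 13756 = q_3, so the answer is 13775/723.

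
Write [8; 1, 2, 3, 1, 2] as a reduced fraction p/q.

Fold from the inside: start with 2/1.
  1 + 1/2 = 3/2
  3 + 2/3 = 11/3
  2 + 3/11 = 25/11
  1 + 11/25 = 36/25
  8 + 25/36 = 313/36

313/36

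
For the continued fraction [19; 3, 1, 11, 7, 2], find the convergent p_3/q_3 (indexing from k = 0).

Using pₖ = aₖpₖ₋₁ + pₖ₋₂, qₖ = aₖqₖ₋₁ + qₖ₋₂ (with p₋₁=1, p₋₂=0, q₋₁=0, q₋₂=1):
  k=0: a=19, p=19, q=1
  k=1: a=3, p=58, q=3
  k=2: a=1, p=77, q=4
  k=3: a=11, p=905, q=47

905/47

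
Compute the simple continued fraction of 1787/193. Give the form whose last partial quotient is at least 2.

1787 = 9*193 + 50
193 = 3*50 + 43
50 = 1*43 + 7
43 = 6*7 + 1
7 = 7*1 + 0  (stop)
So 1787/193 = [9; 3, 1, 6, 7].

[9; 3, 1, 6, 7]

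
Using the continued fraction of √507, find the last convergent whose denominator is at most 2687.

60142/2671

√507 = [22; 1, 1, 14, 1, 1, 44, …] (period length 6).
Convergents:
  p_0/q_0 = 22/1
  p_1/q_1 = 23/1
  p_2/q_2 = 45/2
  p_3/q_3 = 653/29
  p_4/q_4 = 698/31
  p_5/q_5 = 1351/60
  p_6/q_6 = 60142/2671
  p_7/q_7 = 61493/2731
q_6 = 2671 ≤ 2687 < 2731 = q_7, so the answer is 60142/2671.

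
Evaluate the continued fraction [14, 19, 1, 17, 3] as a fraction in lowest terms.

Using pₖ = aₖpₖ₋₁ + pₖ₋₂ and qₖ = aₖqₖ₋₁ + qₖ₋₂:
  k=0: a=14, p=14, q=1
  k=1: a=19, p=267, q=19
  k=2: a=1, p=281, q=20
  k=3: a=17, p=5044, q=359
  k=4: a=3, p=15413, q=1097

15413/1097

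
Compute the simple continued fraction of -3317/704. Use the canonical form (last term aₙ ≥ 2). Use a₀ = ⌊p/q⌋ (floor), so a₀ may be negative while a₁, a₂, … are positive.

-3317 = -5·704 + 203
704 = 3·203 + 95
203 = 2·95 + 13
95 = 7·13 + 4
13 = 3·4 + 1
4 = 4·1 + 0  (stop)
So -3317/704 = [-5; 3, 2, 7, 3, 4].

[-5; 3, 2, 7, 3, 4]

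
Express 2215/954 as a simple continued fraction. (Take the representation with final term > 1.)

2215 = 2·954 + 307
954 = 3·307 + 33
307 = 9·33 + 10
33 = 3·10 + 3
10 = 3·3 + 1
3 = 3·1 + 0  (stop)
So 2215/954 = [2; 3, 9, 3, 3, 3].

[2; 3, 9, 3, 3, 3]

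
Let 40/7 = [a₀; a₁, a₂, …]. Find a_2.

2

40 = 5·7 + 5   →  a_0 = 5
7 = 1·5 + 2   →  a_1 = 1
5 = 2·2 + 1   →  a_2 = 2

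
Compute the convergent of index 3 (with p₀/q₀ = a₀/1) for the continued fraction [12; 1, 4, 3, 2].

205/16

Using pₖ = aₖpₖ₋₁ + pₖ₋₂, qₖ = aₖqₖ₋₁ + qₖ₋₂ (with p₋₁=1, p₋₂=0, q₋₁=0, q₋₂=1):
  k=0: a=12, p=12, q=1
  k=1: a=1, p=13, q=1
  k=2: a=4, p=64, q=5
  k=3: a=3, p=205, q=16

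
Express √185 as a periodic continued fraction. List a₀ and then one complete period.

[13; 1, 1, 1, 1, 26]

a₀ = ⌊√185⌋ = 13.
With m₀=0, d₀=1 and mₖ₊₁ = dₖaₖ − mₖ, dₖ₊₁ = (n − mₖ₊₁²)/dₖ, aₖ₊₁ = ⌊(a₀+mₖ₊₁)/dₖ₊₁⌋:
  k=1: m=13, d=16, a=1
  k=2: m=3, d=11, a=1
  k=3: m=8, d=11, a=1
  k=4: m=3, d=16, a=1
  k=5: m=13, d=1, a=26
d=1 and a=2a₀=26 at k=5, so the next step gives (m, d) = (13, 16) again — its k=1 value — and the period has length 5.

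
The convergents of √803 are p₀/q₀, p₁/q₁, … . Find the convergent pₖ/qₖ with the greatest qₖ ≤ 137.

√803 = [28; 2, 1, 27, 1, 2, 56, …] (period length 6).
Convergents:
  p_0/q_0 = 28/1
  p_1/q_1 = 57/2
  p_2/q_2 = 85/3
  p_3/q_3 = 2352/83
  p_4/q_4 = 2437/86
  p_5/q_5 = 7226/255
q_4 = 86 ≤ 137 < 255 = q_5, so the answer is 2437/86.

2437/86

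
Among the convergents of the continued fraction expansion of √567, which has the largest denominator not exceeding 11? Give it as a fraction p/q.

119/5

√567 = [23; 1, 4, 3, 4, 1, 46, …] (period length 6).
Convergents:
  p_0/q_0 = 23/1
  p_1/q_1 = 24/1
  p_2/q_2 = 119/5
  p_3/q_3 = 381/16
q_2 = 5 ≤ 11 < 16 = q_3, so the answer is 119/5.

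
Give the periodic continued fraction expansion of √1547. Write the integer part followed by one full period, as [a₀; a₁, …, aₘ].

[39; 3, 78]

a₀ = ⌊√1547⌋ = 39.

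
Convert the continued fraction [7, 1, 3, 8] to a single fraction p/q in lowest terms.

256/33

Fold from the inside: start with 8/1.
  3 + 1/8 = 25/8
  1 + 8/25 = 33/25
  7 + 25/33 = 256/33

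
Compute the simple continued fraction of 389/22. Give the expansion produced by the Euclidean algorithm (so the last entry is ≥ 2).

[17; 1, 2, 7]

389 = 17·22 + 15
22 = 1·15 + 7
15 = 2·7 + 1
7 = 7·1 + 0  (stop)
So 389/22 = [17; 1, 2, 7].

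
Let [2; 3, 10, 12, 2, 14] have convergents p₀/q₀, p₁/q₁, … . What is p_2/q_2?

72/31

Using pₖ = aₖpₖ₋₁ + pₖ₋₂, qₖ = aₖqₖ₋₁ + qₖ₋₂ (with p₋₁=1, p₋₂=0, q₋₁=0, q₋₂=1):
  k=0: a=2, p=2, q=1
  k=1: a=3, p=7, q=3
  k=2: a=10, p=72, q=31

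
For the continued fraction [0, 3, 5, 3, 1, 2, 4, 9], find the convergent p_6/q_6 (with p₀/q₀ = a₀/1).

253/807

Using pₖ = aₖpₖ₋₁ + pₖ₋₂, qₖ = aₖqₖ₋₁ + qₖ₋₂ (with p₋₁=1, p₋₂=0, q₋₁=0, q₋₂=1):
  k=0: a=0, p=0, q=1
  k=1: a=3, p=1, q=3
  k=2: a=5, p=5, q=16
  k=3: a=3, p=16, q=51
  k=4: a=1, p=21, q=67
  k=5: a=2, p=58, q=185
  k=6: a=4, p=253, q=807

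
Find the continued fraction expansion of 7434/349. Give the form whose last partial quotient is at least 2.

7434 = 21*349 + 105
349 = 3*105 + 34
105 = 3*34 + 3
34 = 11*3 + 1
3 = 3*1 + 0  (stop)
So 7434/349 = [21; 3, 3, 11, 3].

[21; 3, 3, 11, 3]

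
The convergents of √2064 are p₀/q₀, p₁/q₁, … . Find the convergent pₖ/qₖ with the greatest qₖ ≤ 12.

318/7

√2064 = [45; 2, 3, 7, 3, 2, 90, …] (period length 6).
Convergents:
  p_0/q_0 = 45/1
  p_1/q_1 = 91/2
  p_2/q_2 = 318/7
  p_3/q_3 = 2317/51
q_2 = 7 ≤ 12 < 51 = q_3, so the answer is 318/7.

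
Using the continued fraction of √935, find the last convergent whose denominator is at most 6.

153/5

√935 = [30; 1, 1, 2, 1, 2, 1, 1, 60, …] (period length 8).
Convergents:
  p_0/q_0 = 30/1
  p_1/q_1 = 31/1
  p_2/q_2 = 61/2
  p_3/q_3 = 153/5
  p_4/q_4 = 214/7
q_3 = 5 ≤ 6 < 7 = q_4, so the answer is 153/5.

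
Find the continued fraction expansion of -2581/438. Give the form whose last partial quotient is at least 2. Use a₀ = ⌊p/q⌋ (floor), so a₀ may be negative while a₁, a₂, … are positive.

-2581 = -6×438 + 47
438 = 9×47 + 15
47 = 3×15 + 2
15 = 7×2 + 1
2 = 2×1 + 0  (stop)
So -2581/438 = [-6; 9, 3, 7, 2].

[-6; 9, 3, 7, 2]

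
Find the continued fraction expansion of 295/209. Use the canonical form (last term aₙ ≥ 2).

295 = 1×209 + 86
209 = 2×86 + 37
86 = 2×37 + 12
37 = 3×12 + 1
12 = 12×1 + 0  (stop)
So 295/209 = [1; 2, 2, 3, 12].

[1; 2, 2, 3, 12]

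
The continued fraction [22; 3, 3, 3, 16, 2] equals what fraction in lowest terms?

Using pₖ = aₖpₖ₋₁ + pₖ₋₂ and qₖ = aₖqₖ₋₁ + qₖ₋₂:
  k=0: a=22, p=22, q=1
  k=1: a=3, p=67, q=3
  k=2: a=3, p=223, q=10
  k=3: a=3, p=736, q=33
  k=4: a=16, p=11999, q=538
  k=5: a=2, p=24734, q=1109

24734/1109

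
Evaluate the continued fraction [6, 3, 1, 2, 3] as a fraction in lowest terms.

Using pₖ = aₖpₖ₋₁ + pₖ₋₂ and qₖ = aₖqₖ₋₁ + qₖ₋₂:
  k=0: a=6, p=6, q=1
  k=1: a=3, p=19, q=3
  k=2: a=1, p=25, q=4
  k=3: a=2, p=69, q=11
  k=4: a=3, p=232, q=37

232/37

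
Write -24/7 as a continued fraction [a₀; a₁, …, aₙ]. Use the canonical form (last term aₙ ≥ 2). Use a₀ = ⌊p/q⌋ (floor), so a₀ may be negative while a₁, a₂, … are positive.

[-4; 1, 1, 3]

-24 = -4*7 + 4
7 = 1*4 + 3
4 = 1*3 + 1
3 = 3*1 + 0  (stop)
So -24/7 = [-4; 1, 1, 3].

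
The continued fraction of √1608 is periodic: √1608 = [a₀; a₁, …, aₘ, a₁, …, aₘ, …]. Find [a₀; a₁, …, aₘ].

[40; 10, 80]

a₀ = ⌊√1608⌋ = 40.
With m₀=0, d₀=1 and mₖ₊₁ = dₖaₖ − mₖ, dₖ₊₁ = (n − mₖ₊₁²)/dₖ, aₖ₊₁ = ⌊(a₀+mₖ₊₁)/dₖ₊₁⌋:
  k=1: m=40, d=8, a=10
  k=2: m=40, d=1, a=80
d=1 and a=2a₀=80 at k=2, so the next step gives (m, d) = (40, 8) again — its k=1 value — and the period has length 2.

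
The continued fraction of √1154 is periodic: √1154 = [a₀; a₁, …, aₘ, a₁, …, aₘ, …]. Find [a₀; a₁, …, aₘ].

[33; 1, 32, 1, 66]

a₀ = ⌊√1154⌋ = 33.
With m₀=0, d₀=1 and mₖ₊₁ = dₖaₖ − mₖ, dₖ₊₁ = (n − mₖ₊₁²)/dₖ, aₖ₊₁ = ⌊(a₀+mₖ₊₁)/dₖ₊₁⌋:
  k=1: m=33, d=65, a=1
  k=2: m=32, d=2, a=32
  k=3: m=32, d=65, a=1
  k=4: m=33, d=1, a=66
d=1 and a=2a₀=66 at k=4, so the next step gives (m, d) = (33, 65) again — its k=1 value — and the period has length 4.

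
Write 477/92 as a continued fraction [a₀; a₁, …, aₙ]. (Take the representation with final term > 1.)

477 = 5*92 + 17
92 = 5*17 + 7
17 = 2*7 + 3
7 = 2*3 + 1
3 = 3*1 + 0  (stop)
So 477/92 = [5; 5, 2, 2, 3].

[5; 5, 2, 2, 3]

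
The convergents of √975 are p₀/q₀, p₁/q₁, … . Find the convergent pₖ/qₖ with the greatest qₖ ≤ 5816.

√975 = [31; 4, 2, 4, 62, …] (period length 4).
Convergents:
  p_0/q_0 = 31/1
  p_1/q_1 = 125/4
  p_2/q_2 = 281/9
  p_3/q_3 = 1249/40
  p_4/q_4 = 77719/2489
  p_5/q_5 = 312125/9996
q_4 = 2489 ≤ 5816 < 9996 = q_5, so the answer is 77719/2489.

77719/2489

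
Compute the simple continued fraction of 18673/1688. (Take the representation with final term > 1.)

[11; 16, 13, 8]

18673 = 11*1688 + 105
1688 = 16*105 + 8
105 = 13*8 + 1
8 = 8*1 + 0  (stop)
So 18673/1688 = [11; 16, 13, 8].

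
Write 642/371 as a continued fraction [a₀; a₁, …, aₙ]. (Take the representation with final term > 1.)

642 = 1·371 + 271
371 = 1·271 + 100
271 = 2·100 + 71
100 = 1·71 + 29
71 = 2·29 + 13
29 = 2·13 + 3
13 = 4·3 + 1
3 = 3·1 + 0  (stop)
So 642/371 = [1; 1, 2, 1, 2, 2, 4, 3].

[1; 1, 2, 1, 2, 2, 4, 3]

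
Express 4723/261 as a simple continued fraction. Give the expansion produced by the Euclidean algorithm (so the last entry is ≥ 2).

4723 = 18×261 + 25
261 = 10×25 + 11
25 = 2×11 + 3
11 = 3×3 + 2
3 = 1×2 + 1
2 = 2×1 + 0  (stop)
So 4723/261 = [18; 10, 2, 3, 1, 2].

[18; 10, 2, 3, 1, 2]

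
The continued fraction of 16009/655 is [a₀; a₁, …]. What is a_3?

1

16009 = 24·655 + 289   →  a_0 = 24
655 = 2·289 + 77   →  a_1 = 2
289 = 3·77 + 58   →  a_2 = 3
77 = 1·58 + 19   →  a_3 = 1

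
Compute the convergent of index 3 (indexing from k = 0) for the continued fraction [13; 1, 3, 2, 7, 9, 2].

Using pₖ = aₖpₖ₋₁ + pₖ₋₂, qₖ = aₖqₖ₋₁ + qₖ₋₂ (with p₋₁=1, p₋₂=0, q₋₁=0, q₋₂=1):
  k=0: a=13, p=13, q=1
  k=1: a=1, p=14, q=1
  k=2: a=3, p=55, q=4
  k=3: a=2, p=124, q=9

124/9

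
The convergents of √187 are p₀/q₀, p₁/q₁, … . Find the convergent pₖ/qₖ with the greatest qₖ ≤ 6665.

46549/3404

√187 = [13; 1, 2, 13, 2, 1, 26, …] (period length 6).
Convergents:
  p_0/q_0 = 13/1
  p_1/q_1 = 14/1
  p_2/q_2 = 41/3
  p_3/q_3 = 547/40
  p_4/q_4 = 1135/83
  p_5/q_5 = 1682/123
  p_6/q_6 = 44867/3281
  p_7/q_7 = 46549/3404
  p_8/q_8 = 137965/10089
q_7 = 3404 ≤ 6665 < 10089 = q_8, so the answer is 46549/3404.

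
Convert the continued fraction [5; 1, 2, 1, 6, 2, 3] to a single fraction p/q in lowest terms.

1154/201

Using pₖ = aₖpₖ₋₁ + pₖ₋₂ and qₖ = aₖqₖ₋₁ + qₖ₋₂:
  k=0: a=5, p=5, q=1
  k=1: a=1, p=6, q=1
  k=2: a=2, p=17, q=3
  k=3: a=1, p=23, q=4
  k=4: a=6, p=155, q=27
  k=5: a=2, p=333, q=58
  k=6: a=3, p=1154, q=201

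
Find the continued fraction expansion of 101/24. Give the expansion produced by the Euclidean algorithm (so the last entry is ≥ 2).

[4; 4, 1, 4]

101 = 4·24 + 5
24 = 4·5 + 4
5 = 1·4 + 1
4 = 4·1 + 0  (stop)
So 101/24 = [4; 4, 1, 4].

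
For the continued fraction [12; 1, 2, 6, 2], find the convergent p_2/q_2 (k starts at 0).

38/3

Using pₖ = aₖpₖ₋₁ + pₖ₋₂, qₖ = aₖqₖ₋₁ + qₖ₋₂ (with p₋₁=1, p₋₂=0, q₋₁=0, q₋₂=1):
  k=0: a=12, p=12, q=1
  k=1: a=1, p=13, q=1
  k=2: a=2, p=38, q=3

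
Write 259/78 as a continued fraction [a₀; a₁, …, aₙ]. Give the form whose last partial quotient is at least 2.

[3; 3, 8, 3]

259 = 3*78 + 25
78 = 3*25 + 3
25 = 8*3 + 1
3 = 3*1 + 0  (stop)
So 259/78 = [3; 3, 8, 3].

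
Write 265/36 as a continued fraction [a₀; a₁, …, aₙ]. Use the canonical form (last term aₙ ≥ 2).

265 = 7*36 + 13
36 = 2*13 + 10
13 = 1*10 + 3
10 = 3*3 + 1
3 = 3*1 + 0  (stop)
So 265/36 = [7; 2, 1, 3, 3].

[7; 2, 1, 3, 3]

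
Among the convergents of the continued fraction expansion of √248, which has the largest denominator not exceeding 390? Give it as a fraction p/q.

5937/377

√248 = [15; 1, 2, 1, 30, …] (period length 4).
Convergents:
  p_0/q_0 = 15/1
  p_1/q_1 = 16/1
  p_2/q_2 = 47/3
  p_3/q_3 = 63/4
  p_4/q_4 = 1937/123
  p_5/q_5 = 2000/127
  p_6/q_6 = 5937/377
  p_7/q_7 = 7937/504
q_6 = 377 ≤ 390 < 504 = q_7, so the answer is 5937/377.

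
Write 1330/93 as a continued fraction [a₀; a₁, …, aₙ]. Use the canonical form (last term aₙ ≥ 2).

1330 = 14*93 + 28
93 = 3*28 + 9
28 = 3*9 + 1
9 = 9*1 + 0  (stop)
So 1330/93 = [14; 3, 3, 9].

[14; 3, 3, 9]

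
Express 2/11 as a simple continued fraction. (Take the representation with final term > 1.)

2 = 0×11 + 2
11 = 5×2 + 1
2 = 2×1 + 0  (stop)
So 2/11 = [0; 5, 2].

[0; 5, 2]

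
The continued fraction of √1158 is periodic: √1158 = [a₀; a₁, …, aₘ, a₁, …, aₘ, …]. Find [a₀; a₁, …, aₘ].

a₀ = ⌊√1158⌋ = 34.
With m₀=0, d₀=1 and mₖ₊₁ = dₖaₖ − mₖ, dₖ₊₁ = (n − mₖ₊₁²)/dₖ, aₖ₊₁ = ⌊(a₀+mₖ₊₁)/dₖ₊₁⌋:
  k=1: m=34, d=2, a=34
  k=2: m=34, d=1, a=68
d=1 and a=2a₀=68 at k=2, so the next step gives (m, d) = (34, 2) again — its k=1 value — and the period has length 2.

[34; 34, 68]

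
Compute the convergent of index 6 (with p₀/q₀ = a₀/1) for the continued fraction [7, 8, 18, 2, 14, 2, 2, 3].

Using pₖ = aₖpₖ₋₁ + pₖ₋₂, qₖ = aₖqₖ₋₁ + qₖ₋₂ (with p₋₁=1, p₋₂=0, q₋₁=0, q₋₂=1):
  k=0: a=7, p=7, q=1
  k=1: a=8, p=57, q=8
  k=2: a=18, p=1033, q=145
  k=3: a=2, p=2123, q=298
  k=4: a=14, p=30755, q=4317
  k=5: a=2, p=63633, q=8932
  k=6: a=2, p=158021, q=22181

158021/22181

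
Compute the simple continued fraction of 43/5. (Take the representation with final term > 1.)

43 = 8·5 + 3
5 = 1·3 + 2
3 = 1·2 + 1
2 = 2·1 + 0  (stop)
So 43/5 = [8; 1, 1, 2].

[8; 1, 1, 2]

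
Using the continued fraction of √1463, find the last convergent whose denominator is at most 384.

√1463 = [38; 4, 76, …] (period length 2).
Convergents:
  p_0/q_0 = 38/1
  p_1/q_1 = 153/4
  p_2/q_2 = 11666/305
  p_3/q_3 = 46817/1224
q_2 = 305 ≤ 384 < 1224 = q_3, so the answer is 11666/305.

11666/305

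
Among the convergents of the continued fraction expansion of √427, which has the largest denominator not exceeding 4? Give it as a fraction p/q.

√427 = [20; 1, 1, 1, 40, …] (period length 4).
Convergents:
  p_0/q_0 = 20/1
  p_1/q_1 = 21/1
  p_2/q_2 = 41/2
  p_3/q_3 = 62/3
  p_4/q_4 = 2521/122
q_3 = 3 ≤ 4 < 122 = q_4, so the answer is 62/3.

62/3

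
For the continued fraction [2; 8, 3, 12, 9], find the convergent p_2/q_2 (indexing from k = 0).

53/25

Using pₖ = aₖpₖ₋₁ + pₖ₋₂, qₖ = aₖqₖ₋₁ + qₖ₋₂ (with p₋₁=1, p₋₂=0, q₋₁=0, q₋₂=1):
  k=0: a=2, p=2, q=1
  k=1: a=8, p=17, q=8
  k=2: a=3, p=53, q=25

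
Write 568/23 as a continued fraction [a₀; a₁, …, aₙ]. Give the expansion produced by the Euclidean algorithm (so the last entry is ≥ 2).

[24; 1, 2, 3, 2]

568 = 24*23 + 16
23 = 1*16 + 7
16 = 2*7 + 2
7 = 3*2 + 1
2 = 2*1 + 0  (stop)
So 568/23 = [24; 1, 2, 3, 2].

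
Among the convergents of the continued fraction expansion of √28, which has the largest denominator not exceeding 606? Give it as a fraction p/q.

√28 = [5; 3, 2, 3, 10, …] (period length 4).
Convergents:
  p_0/q_0 = 5/1
  p_1/q_1 = 16/3
  p_2/q_2 = 37/7
  p_3/q_3 = 127/24
  p_4/q_4 = 1307/247
  p_5/q_5 = 4048/765
q_4 = 247 ≤ 606 < 765 = q_5, so the answer is 1307/247.

1307/247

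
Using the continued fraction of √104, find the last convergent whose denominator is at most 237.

√104 = [10; 5, 20, …] (period length 2).
Convergents:
  p_0/q_0 = 10/1
  p_1/q_1 = 51/5
  p_2/q_2 = 1030/101
  p_3/q_3 = 5201/510
q_2 = 101 ≤ 237 < 510 = q_3, so the answer is 1030/101.

1030/101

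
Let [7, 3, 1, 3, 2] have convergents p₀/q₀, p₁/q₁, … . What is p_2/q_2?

29/4

Using pₖ = aₖpₖ₋₁ + pₖ₋₂, qₖ = aₖqₖ₋₁ + qₖ₋₂ (with p₋₁=1, p₋₂=0, q₋₁=0, q₋₂=1):
  k=0: a=7, p=7, q=1
  k=1: a=3, p=22, q=3
  k=2: a=1, p=29, q=4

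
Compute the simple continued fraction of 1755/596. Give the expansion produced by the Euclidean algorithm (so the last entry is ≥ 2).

[2; 1, 17, 16, 2]

1755 = 2×596 + 563
596 = 1×563 + 33
563 = 17×33 + 2
33 = 16×2 + 1
2 = 2×1 + 0  (stop)
So 1755/596 = [2; 1, 17, 16, 2].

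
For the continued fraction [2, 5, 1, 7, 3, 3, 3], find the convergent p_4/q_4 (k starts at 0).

Using pₖ = aₖpₖ₋₁ + pₖ₋₂, qₖ = aₖqₖ₋₁ + qₖ₋₂ (with p₋₁=1, p₋₂=0, q₋₁=0, q₋₂=1):
  k=0: a=2, p=2, q=1
  k=1: a=5, p=11, q=5
  k=2: a=1, p=13, q=6
  k=3: a=7, p=102, q=47
  k=4: a=3, p=319, q=147

319/147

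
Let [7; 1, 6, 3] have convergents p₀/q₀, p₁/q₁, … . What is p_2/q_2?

Using pₖ = aₖpₖ₋₁ + pₖ₋₂, qₖ = aₖqₖ₋₁ + qₖ₋₂ (with p₋₁=1, p₋₂=0, q₋₁=0, q₋₂=1):
  k=0: a=7, p=7, q=1
  k=1: a=1, p=8, q=1
  k=2: a=6, p=55, q=7

55/7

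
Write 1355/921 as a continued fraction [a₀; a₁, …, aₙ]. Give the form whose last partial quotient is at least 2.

[1; 2, 8, 5, 3, 3]

1355 = 1·921 + 434
921 = 2·434 + 53
434 = 8·53 + 10
53 = 5·10 + 3
10 = 3·3 + 1
3 = 3·1 + 0  (stop)
So 1355/921 = [1; 2, 8, 5, 3, 3].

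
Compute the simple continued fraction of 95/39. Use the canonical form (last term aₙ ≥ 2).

[2; 2, 3, 2, 2]

95 = 2×39 + 17
39 = 2×17 + 5
17 = 3×5 + 2
5 = 2×2 + 1
2 = 2×1 + 0  (stop)
So 95/39 = [2; 2, 3, 2, 2].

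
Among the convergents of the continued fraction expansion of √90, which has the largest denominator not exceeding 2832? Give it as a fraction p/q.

13329/1405

√90 = [9; 2, 18, …] (period length 2).
Convergents:
  p_0/q_0 = 9/1
  p_1/q_1 = 19/2
  p_2/q_2 = 351/37
  p_3/q_3 = 721/76
  p_4/q_4 = 13329/1405
  p_5/q_5 = 27379/2886
q_4 = 1405 ≤ 2832 < 2886 = q_5, so the answer is 13329/1405.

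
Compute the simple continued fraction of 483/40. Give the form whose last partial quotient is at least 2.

[12; 13, 3]

483 = 12·40 + 3
40 = 13·3 + 1
3 = 3·1 + 0  (stop)
So 483/40 = [12; 13, 3].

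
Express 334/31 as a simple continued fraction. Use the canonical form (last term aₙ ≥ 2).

334 = 10*31 + 24
31 = 1*24 + 7
24 = 3*7 + 3
7 = 2*3 + 1
3 = 3*1 + 0  (stop)
So 334/31 = [10; 1, 3, 2, 3].

[10; 1, 3, 2, 3]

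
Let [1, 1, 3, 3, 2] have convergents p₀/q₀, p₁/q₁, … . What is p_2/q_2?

Using pₖ = aₖpₖ₋₁ + pₖ₋₂, qₖ = aₖqₖ₋₁ + qₖ₋₂ (with p₋₁=1, p₋₂=0, q₋₁=0, q₋₂=1):
  k=0: a=1, p=1, q=1
  k=1: a=1, p=2, q=1
  k=2: a=3, p=7, q=4

7/4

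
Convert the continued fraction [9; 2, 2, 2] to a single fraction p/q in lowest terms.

113/12

Fold from the inside: start with 2/1.
  2 + 1/2 = 5/2
  2 + 2/5 = 12/5
  9 + 5/12 = 113/12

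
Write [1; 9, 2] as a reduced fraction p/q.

21/19

Fold from the inside: start with 2/1.
  9 + 1/2 = 19/2
  1 + 2/19 = 21/19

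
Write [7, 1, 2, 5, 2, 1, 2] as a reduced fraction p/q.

1053/137

Using pₖ = aₖpₖ₋₁ + pₖ₋₂ and qₖ = aₖqₖ₋₁ + qₖ₋₂:
  k=0: a=7, p=7, q=1
  k=1: a=1, p=8, q=1
  k=2: a=2, p=23, q=3
  k=3: a=5, p=123, q=16
  k=4: a=2, p=269, q=35
  k=5: a=1, p=392, q=51
  k=6: a=2, p=1053, q=137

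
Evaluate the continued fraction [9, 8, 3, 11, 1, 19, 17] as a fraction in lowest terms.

Using pₖ = aₖpₖ₋₁ + pₖ₋₂ and qₖ = aₖqₖ₋₁ + qₖ₋₂:
  k=0: a=9, p=9, q=1
  k=1: a=8, p=73, q=8
  k=2: a=3, p=228, q=25
  k=3: a=11, p=2581, q=283
  k=4: a=1, p=2809, q=308
  k=5: a=19, p=55952, q=6135
  k=6: a=17, p=953993, q=104603

953993/104603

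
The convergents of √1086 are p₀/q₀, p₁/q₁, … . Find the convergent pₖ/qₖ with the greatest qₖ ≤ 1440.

√1086 = [32; 1, 20, 1, 64, …] (period length 4).
Convergents:
  p_0/q_0 = 32/1
  p_1/q_1 = 33/1
  p_2/q_2 = 692/21
  p_3/q_3 = 725/22
  p_4/q_4 = 47092/1429
  p_5/q_5 = 47817/1451
q_4 = 1429 ≤ 1440 < 1451 = q_5, so the answer is 47092/1429.

47092/1429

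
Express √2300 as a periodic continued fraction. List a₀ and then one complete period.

a₀ = ⌊√2300⌋ = 47.
With m₀=0, d₀=1 and mₖ₊₁ = dₖaₖ − mₖ, dₖ₊₁ = (n − mₖ₊₁²)/dₖ, aₖ₊₁ = ⌊(a₀+mₖ₊₁)/dₖ₊₁⌋:
  k=1: m=47, d=91, a=1
  k=2: m=44, d=4, a=22
  k=3: m=44, d=91, a=1
  k=4: m=47, d=1, a=94
d=1 and a=2a₀=94 at k=4, so the next step gives (m, d) = (47, 91) again — its k=1 value — and the period has length 4.

[47; 1, 22, 1, 94]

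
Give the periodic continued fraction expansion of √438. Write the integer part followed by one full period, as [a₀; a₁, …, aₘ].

[20; 1, 12, 1, 40]

a₀ = ⌊√438⌋ = 20.
With m₀=0, d₀=1 and mₖ₊₁ = dₖaₖ − mₖ, dₖ₊₁ = (n − mₖ₊₁²)/dₖ, aₖ₊₁ = ⌊(a₀+mₖ₊₁)/dₖ₊₁⌋:
  k=1: m=20, d=38, a=1
  k=2: m=18, d=3, a=12
  k=3: m=18, d=38, a=1
  k=4: m=20, d=1, a=40
d=1 and a=2a₀=40 at k=4, so the next step gives (m, d) = (20, 38) again — its k=1 value — and the period has length 4.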